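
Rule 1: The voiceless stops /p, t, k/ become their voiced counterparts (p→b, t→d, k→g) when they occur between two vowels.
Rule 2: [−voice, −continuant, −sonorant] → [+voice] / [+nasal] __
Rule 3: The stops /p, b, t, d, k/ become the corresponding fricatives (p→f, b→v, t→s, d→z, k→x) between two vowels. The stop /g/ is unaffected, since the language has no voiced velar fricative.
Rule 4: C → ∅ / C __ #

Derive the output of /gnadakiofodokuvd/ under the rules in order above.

Rule 1 (intervocalic voicing): /k/ is a voiceless stop between vowels /a/ and /i/, so it voices to [g]. /k/ is a voiceless stop between vowels /o/ and /u/, so it voices to [g]. /gnadakiofodokuvd/ → gnadagiofodoguvd.
Rule 2 (post-nasal voicing): no segment meets the environment; /gnadagiofodoguvd/ is unchanged.
Rule 3 (intervocalic spirantization): /d/ is a stop between vowels /a/ and /a/, so it spirantizes to the fricative [z]. /d/ is a stop between vowels /o/ and /o/, so it spirantizes to the fricative [z]. /gnadagiofodoguvd/ → gnazagiofozoguvd.
Rule 4 (final cluster simplification): /d/ is the second consonant of a word-final cluster /vd/, so it deletes. /gnazagiofozoguvd/ → gnazagiofozoguv.

gnazagiofozoguv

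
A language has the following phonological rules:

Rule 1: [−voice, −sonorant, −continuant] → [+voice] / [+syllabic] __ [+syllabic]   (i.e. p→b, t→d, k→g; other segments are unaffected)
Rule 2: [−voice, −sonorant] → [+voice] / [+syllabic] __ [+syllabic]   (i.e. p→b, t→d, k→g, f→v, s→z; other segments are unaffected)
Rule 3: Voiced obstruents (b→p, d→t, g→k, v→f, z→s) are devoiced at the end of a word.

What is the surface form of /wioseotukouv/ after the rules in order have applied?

wiozeodugouf

Rule 1 (intervocalic voicing): /t/ is a voiceless stop between vowels /o/ and /u/, so it voices to [d]. /k/ is a voiceless stop between vowels /u/ and /o/, so it voices to [g]. /wioseotukouv/ → wioseodugouv.
Rule 2 (intervocalic voicing): /s/ is a voiceless obstruent between vowels /o/ and /e/, so it voices to [z]. /wioseodugouv/ → wiozeodugouv.
Rule 3 (final devoicing): /v/ is a voiced obstruent in word-final position, so it devoices to [f]. /wiozeodugouv/ → wiozeodugouf.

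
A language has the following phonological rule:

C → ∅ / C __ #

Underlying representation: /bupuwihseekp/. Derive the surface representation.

bupuwihseek

/p/ is the second consonant of a word-final cluster /kp/, so it deletes.
The other instances of /b/, /p/, /w/, /h/, /s/, /k/ do not occur in the required environment and remain unchanged.
Surface form: [bupuwihseek].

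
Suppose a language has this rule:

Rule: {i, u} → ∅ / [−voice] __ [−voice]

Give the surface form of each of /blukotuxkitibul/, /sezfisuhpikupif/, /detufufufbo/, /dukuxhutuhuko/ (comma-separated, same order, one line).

/blukotuxkitibul/: /u/ is a high vowel flanked by voiceless consonants /t/ and /x/, so it deletes. /i/ is a high vowel flanked by voiceless consonants /k/ and /t/, so it deletes. → [blukotxktibul].
/sezfisuhpikupif/: /i/ is a high vowel flanked by voiceless consonants /f/ and /s/, so it deletes. /u/ is a high vowel flanked by voiceless consonants /s/ and /h/, so it deletes. /i/ is a high vowel flanked by voiceless consonants /p/ and /k/, so it deletes. /u/ is a high vowel flanked by voiceless consonants /k/ and /p/, so it deletes. /i/ is a high vowel flanked by voiceless consonants /p/ and /f/, so it deletes. → [sezfshpkpf].
/detufufufbo/: /u/ is a high vowel flanked by voiceless consonants /t/ and /f/, so it deletes. /u/ is a high vowel flanked by voiceless consonants /f/ and /f/, so it deletes. /u/ is a high vowel flanked by voiceless consonants /f/ and /f/, so it deletes. → [detfffbo].
/dukuxhutuhuko/: /u/ is a high vowel flanked by voiceless consonants /k/ and /x/, so it deletes. /u/ is a high vowel flanked by voiceless consonants /h/ and /t/, so it deletes. /u/ is a high vowel flanked by voiceless consonants /t/ and /h/, so it deletes. /u/ is a high vowel flanked by voiceless consonants /h/ and /k/, so it deletes. → [dukxhthko].

blukotxktibul, sezfshpkpf, detfffbo, dukxhthko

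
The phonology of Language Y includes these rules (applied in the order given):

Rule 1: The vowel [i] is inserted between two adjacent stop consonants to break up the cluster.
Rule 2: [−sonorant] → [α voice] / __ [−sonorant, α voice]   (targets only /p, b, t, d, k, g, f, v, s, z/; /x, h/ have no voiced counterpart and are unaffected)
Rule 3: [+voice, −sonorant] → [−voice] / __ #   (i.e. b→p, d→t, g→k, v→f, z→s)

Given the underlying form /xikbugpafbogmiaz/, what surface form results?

xikibugipavbogmias

Rule 1 (stop-cluster i-epenthesis): /k/ and /b/ form a stop–stop cluster, so [i] is inserted between them. /g/ and /p/ form a stop–stop cluster, so [i] is inserted between them. /xikbugpafbogmiaz/ → xikibugipafbogmiaz.
Rule 2 (regressive voicing assimilation): /f/ precedes the voiced obstruent /b/, so it voices to [v] by assimilation. /xikibugipafbogmiaz/ → xikibugipavbogmiaz.
Rule 3 (final devoicing): /z/ is a voiced obstruent in word-final position, so it devoices to [s]. /xikibugipavbogmiaz/ → xikibugipavbogmias.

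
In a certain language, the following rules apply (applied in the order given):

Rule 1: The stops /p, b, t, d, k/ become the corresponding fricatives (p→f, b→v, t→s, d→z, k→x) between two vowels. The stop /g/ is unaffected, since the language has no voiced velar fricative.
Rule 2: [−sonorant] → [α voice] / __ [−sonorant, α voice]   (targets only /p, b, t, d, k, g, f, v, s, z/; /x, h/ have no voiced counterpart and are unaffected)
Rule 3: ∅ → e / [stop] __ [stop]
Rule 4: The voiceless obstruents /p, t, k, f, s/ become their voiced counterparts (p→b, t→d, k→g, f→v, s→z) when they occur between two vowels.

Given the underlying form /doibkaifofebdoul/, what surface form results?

Rule 1 (intervocalic spirantization): no segment meets the environment; /doibkaifofebdoul/ is unchanged.
Rule 2 (regressive voicing assimilation): /b/ precedes the voiceless obstruent /k/, so it devoices to [p] by assimilation. /doibkaifofebdoul/ → doipkaifofebdoul.
Rule 3 (stop-cluster e-epenthesis): /p/ and /k/ form a stop–stop cluster, so [e] is inserted between them. /b/ and /d/ form a stop–stop cluster, so [e] is inserted between them. /doipkaifofebdoul/ → doipekaifofebedoul.
Rule 4 (intervocalic voicing): /p/ is a voiceless obstruent between vowels /i/ and /e/, so it voices to [b]. /k/ is a voiceless obstruent between vowels /e/ and /a/, so it voices to [g]. /f/ is a voiceless obstruent between vowels /i/ and /o/, so it voices to [v]. /f/ is a voiceless obstruent between vowels /o/ and /e/, so it voices to [v]. /doipekaifofebedoul/ → doibegaivovebedoul.

doibegaivovebedoul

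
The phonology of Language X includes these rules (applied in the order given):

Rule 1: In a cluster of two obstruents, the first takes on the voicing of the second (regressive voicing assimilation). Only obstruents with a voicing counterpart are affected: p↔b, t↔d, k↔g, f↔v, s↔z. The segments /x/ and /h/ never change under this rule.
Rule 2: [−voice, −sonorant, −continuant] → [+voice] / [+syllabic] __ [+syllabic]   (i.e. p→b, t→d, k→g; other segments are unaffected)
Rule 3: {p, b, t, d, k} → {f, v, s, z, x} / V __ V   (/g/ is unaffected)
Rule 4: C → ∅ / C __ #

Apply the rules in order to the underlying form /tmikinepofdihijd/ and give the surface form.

Rule 1 (regressive voicing assimilation): /f/ precedes the voiced obstruent /d/, so it voices to [v] by assimilation. /tmikinepofdihijd/ → tmikinepovdihijd.
Rule 2 (intervocalic voicing): /k/ is a voiceless stop between vowels /i/ and /i/, so it voices to [g]. /p/ is a voiceless stop between vowels /e/ and /o/, so it voices to [b]. /tmikinepovdihijd/ → tmiginebovdihijd.
Rule 3 (intervocalic spirantization): /b/ is a stop between vowels /e/ and /o/, so it spirantizes to the fricative [v]. /tmiginebovdihijd/ → tmiginevovdihijd.
Rule 4 (final cluster simplification): /d/ is the second consonant of a word-final cluster /jd/, so it deletes. /tmiginevovdihijd/ → tmiginevovdihij.

tmiginevovdihij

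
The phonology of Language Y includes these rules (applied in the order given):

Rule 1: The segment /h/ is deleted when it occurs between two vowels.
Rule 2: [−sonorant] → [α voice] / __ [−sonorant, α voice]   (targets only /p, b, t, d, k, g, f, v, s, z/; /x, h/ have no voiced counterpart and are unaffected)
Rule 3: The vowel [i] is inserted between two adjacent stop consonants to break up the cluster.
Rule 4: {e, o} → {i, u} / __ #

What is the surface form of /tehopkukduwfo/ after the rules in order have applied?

Rule 1 (intervocalic h-deletion): /h/ occurs between vowels /e/ and /o/, so it deletes. /tehopkukduwfo/ → teopkukduwfo.
Rule 2 (regressive voicing assimilation): /k/ precedes the voiced obstruent /d/, so it voices to [g] by assimilation. /teopkukduwfo/ → teopkugduwfo.
Rule 3 (stop-cluster i-epenthesis): /p/ and /k/ form a stop–stop cluster, so [i] is inserted between them. /g/ and /d/ form a stop–stop cluster, so [i] is inserted between them. /teopkugduwfo/ → teopikugiduwfo.
Rule 4 (final vowel raising): /o/ is a mid vowel in word-final position, so it raises to [u]. /teopikugiduwfo/ → teopikugiduwfu.

teopikugiduwfu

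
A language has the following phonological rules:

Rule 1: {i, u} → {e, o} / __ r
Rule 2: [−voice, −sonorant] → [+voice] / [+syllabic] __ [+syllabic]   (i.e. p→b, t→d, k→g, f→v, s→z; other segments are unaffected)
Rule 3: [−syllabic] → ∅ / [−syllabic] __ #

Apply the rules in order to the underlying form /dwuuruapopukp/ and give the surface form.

dwuoruabobuk

Rule 1 (pre-rhotic lowering): /u/ is a high vowel immediately before /r/, so it lowers to [o]. /dwuuruapopukp/ → dwuoruapopukp.
Rule 2 (intervocalic voicing): /p/ is a voiceless obstruent between vowels /a/ and /o/, so it voices to [b]. /p/ is a voiceless obstruent between vowels /o/ and /u/, so it voices to [b]. /dwuoruapopukp/ → dwuoruabobukp.
Rule 3 (final cluster simplification): /p/ is the second consonant of a word-final cluster /kp/, so it deletes. /dwuoruabobukp/ → dwuoruabobuk.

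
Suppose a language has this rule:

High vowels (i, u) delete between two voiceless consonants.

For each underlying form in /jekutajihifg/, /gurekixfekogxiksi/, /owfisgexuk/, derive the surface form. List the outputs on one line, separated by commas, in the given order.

jektajihfg, gurekxfekogxksi, owfsgexk

/jekutajihifg/: /u/ is a high vowel flanked by voiceless consonants /k/ and /t/, so it deletes. /i/ is a high vowel flanked by voiceless consonants /h/ and /f/, so it deletes. → [jektajihfg].
/gurekixfekogxiksi/: /i/ is a high vowel flanked by voiceless consonants /k/ and /x/, so it deletes. /i/ is a high vowel flanked by voiceless consonants /x/ and /k/, so it deletes. → [gurekxfekogxksi].
/owfisgexuk/: /i/ is a high vowel flanked by voiceless consonants /f/ and /s/, so it deletes. /u/ is a high vowel flanked by voiceless consonants /x/ and /k/, so it deletes. → [owfsgexk].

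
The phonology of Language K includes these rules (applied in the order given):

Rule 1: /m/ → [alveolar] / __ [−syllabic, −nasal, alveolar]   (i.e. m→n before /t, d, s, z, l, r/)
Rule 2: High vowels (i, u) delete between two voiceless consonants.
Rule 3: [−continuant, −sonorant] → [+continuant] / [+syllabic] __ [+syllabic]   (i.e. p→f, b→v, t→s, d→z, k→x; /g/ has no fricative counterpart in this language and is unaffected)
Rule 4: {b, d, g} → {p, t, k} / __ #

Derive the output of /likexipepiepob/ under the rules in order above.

lixexpefiefop

Rule 1 (nasal place assimilation): no segment meets the environment; /likexipepiepob/ is unchanged.
Rule 2 (high vowel syncope): /i/ is a high vowel flanked by voiceless consonants /x/ and /p/, so it deletes. /likexipepiepob/ → likexpepiepob.
Rule 3 (intervocalic spirantization): /k/ is a stop between vowels /i/ and /e/, so it spirantizes to the fricative [x]. /p/ is a stop between vowels /e/ and /i/, so it spirantizes to the fricative [f]. /p/ is a stop between vowels /e/ and /o/, so it spirantizes to the fricative [f]. /likexpepiepob/ → lixexpefiefob.
Rule 4 (final devoicing): /b/ is a voiced stop in word-final position, so it devoices to [p]. /lixexpefiefob/ → lixexpefiefop.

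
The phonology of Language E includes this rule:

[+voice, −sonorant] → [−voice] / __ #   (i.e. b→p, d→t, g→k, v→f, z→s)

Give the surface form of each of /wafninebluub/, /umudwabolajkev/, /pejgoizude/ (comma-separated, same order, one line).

/wafninebluub/: /b/ is a voiced obstruent in word-final position, so it devoices to [p]. → [wafninebluup].
/umudwabolajkev/: /v/ is a voiced obstruent in word-final position, so it devoices to [f]. → [umudwabolajkef].
/pejgoizude/: the rule's environment is not met; surfaces unchanged as [pejgoizude].

wafninebluup, umudwabolajkef, pejgoizude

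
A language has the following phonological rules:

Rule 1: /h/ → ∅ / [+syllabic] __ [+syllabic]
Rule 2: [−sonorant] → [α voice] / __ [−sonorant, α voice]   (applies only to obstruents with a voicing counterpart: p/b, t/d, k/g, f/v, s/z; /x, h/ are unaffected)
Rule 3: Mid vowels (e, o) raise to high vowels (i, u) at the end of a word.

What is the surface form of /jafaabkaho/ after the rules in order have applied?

Rule 1 (intervocalic h-deletion): /h/ occurs between vowels /a/ and /o/, so it deletes. /jafaabkaho/ → jafaabkao.
Rule 2 (regressive voicing assimilation): /b/ precedes the voiceless obstruent /k/, so it devoices to [p] by assimilation. /jafaabkao/ → jafaapkao.
Rule 3 (final vowel raising): /o/ is a mid vowel in word-final position, so it raises to [u]. /jafaapkao/ → jafaapkau.

jafaapkau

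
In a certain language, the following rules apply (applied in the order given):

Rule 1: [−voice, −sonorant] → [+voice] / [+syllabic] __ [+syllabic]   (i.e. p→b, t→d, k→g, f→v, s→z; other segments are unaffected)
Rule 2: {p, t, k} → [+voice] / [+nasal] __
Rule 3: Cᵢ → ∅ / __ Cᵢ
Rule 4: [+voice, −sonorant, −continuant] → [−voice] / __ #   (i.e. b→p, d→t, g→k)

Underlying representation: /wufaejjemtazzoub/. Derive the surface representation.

Rule 1 (intervocalic voicing): /f/ is a voiceless obstruent between vowels /u/ and /a/, so it voices to [v]. /wufaejjemtazzoub/ → wuvaejjemtazzoub.
Rule 2 (post-nasal voicing): /t/ is a voiceless stop immediately after the nasal /m/, so it voices to [d]. /wuvaejjemtazzoub/ → wuvaejjemdazzoub.
Rule 3 (degemination): /jj/ is a geminate; the first /j/ deletes. /zz/ is a geminate; the first /z/ deletes. /wuvaejjemdazzoub/ → wuvaejemdazoub.
Rule 4 (final devoicing): /b/ is a voiced stop in word-final position, so it devoices to [p]. /wuvaejemdazoub/ → wuvaejemdazoup.

wuvaejemdazoup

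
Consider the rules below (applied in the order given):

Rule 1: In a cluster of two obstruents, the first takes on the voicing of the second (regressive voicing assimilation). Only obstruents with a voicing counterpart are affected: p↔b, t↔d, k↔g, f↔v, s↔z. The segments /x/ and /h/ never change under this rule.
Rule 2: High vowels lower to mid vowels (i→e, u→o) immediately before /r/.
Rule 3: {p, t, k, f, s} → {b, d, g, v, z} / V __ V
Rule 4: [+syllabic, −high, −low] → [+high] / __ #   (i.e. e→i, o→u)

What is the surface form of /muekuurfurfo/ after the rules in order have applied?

mueguorforfu

Rule 1 (regressive voicing assimilation): no segment meets the environment; /muekuurfurfo/ is unchanged.
Rule 2 (pre-rhotic lowering): /u/ is a high vowel immediately before /r/, so it lowers to [o]. /u/ is a high vowel immediately before /r/, so it lowers to [o]. /muekuurfurfo/ → muekuorforfo.
Rule 3 (intervocalic voicing): /k/ is a voiceless obstruent between vowels /e/ and /u/, so it voices to [g]. /muekuorforfo/ → mueguorforfo.
Rule 4 (final vowel raising): /o/ is a mid vowel in word-final position, so it raises to [u]. /mueguorforfo/ → mueguorforfu.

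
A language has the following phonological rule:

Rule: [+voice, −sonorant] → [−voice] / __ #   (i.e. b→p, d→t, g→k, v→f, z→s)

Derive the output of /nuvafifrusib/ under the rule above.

Scanning /nuvafifrusib/: /v/ at position 3 is not in the conditioning environment; /b/ is a voiced obstruent in word-final position, so it devoices to [p].
Result: [nuvafifrusip].

nuvafifrusip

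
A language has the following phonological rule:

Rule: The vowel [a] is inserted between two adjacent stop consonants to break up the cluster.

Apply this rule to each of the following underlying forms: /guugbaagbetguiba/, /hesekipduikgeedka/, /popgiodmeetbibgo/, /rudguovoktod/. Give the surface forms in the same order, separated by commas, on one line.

guugabaagabetaguiba, hesekipaduikageedaka, popagiodmeetabibago, rudaguovokatod

/guugbaagbetguiba/: /g/ and /b/ form a stop–stop cluster, so [a] is inserted between them. /g/ and /b/ form a stop–stop cluster, so [a] is inserted between them. /t/ and /g/ form a stop–stop cluster, so [a] is inserted between them. → [guugabaagabetaguiba].
/hesekipduikgeedka/: /p/ and /d/ form a stop–stop cluster, so [a] is inserted between them. /k/ and /g/ form a stop–stop cluster, so [a] is inserted between them. /d/ and /k/ form a stop–stop cluster, so [a] is inserted between them. → [hesekipaduikageedaka].
/popgiodmeetbibgo/: /p/ and /g/ form a stop–stop cluster, so [a] is inserted between them. /t/ and /b/ form a stop–stop cluster, so [a] is inserted between them. /b/ and /g/ form a stop–stop cluster, so [a] is inserted between them. → [popagiodmeetabibago].
/rudguovoktod/: /d/ and /g/ form a stop–stop cluster, so [a] is inserted between them. /k/ and /t/ form a stop–stop cluster, so [a] is inserted between them. → [rudaguovokatod].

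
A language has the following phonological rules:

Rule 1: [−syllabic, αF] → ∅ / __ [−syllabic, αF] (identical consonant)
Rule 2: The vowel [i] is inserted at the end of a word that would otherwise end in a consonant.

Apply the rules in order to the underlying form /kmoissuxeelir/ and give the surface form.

Rule 1 (degemination): /ss/ is a geminate; the first /s/ deletes. /kmoissuxeelir/ → kmoisuxeelir.
Rule 2 (final i-epenthesis): the form ends in the consonant /r/, so [i] is inserted word-finally. /kmoisuxeelir/ → kmoisuxeeliri.

kmoisuxeeliri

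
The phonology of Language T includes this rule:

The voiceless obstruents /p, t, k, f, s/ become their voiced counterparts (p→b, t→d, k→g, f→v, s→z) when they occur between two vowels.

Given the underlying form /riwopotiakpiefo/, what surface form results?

/p/ is a voiceless obstruent between vowels /o/ and /o/, so it voices to [b].
/t/ is a voiceless obstruent between vowels /o/ and /i/, so it voices to [d].
/f/ is a voiceless obstruent between vowels /e/ and /o/, so it voices to [v].
Surface form: [riwobodiakpievo].

riwobodiakpievo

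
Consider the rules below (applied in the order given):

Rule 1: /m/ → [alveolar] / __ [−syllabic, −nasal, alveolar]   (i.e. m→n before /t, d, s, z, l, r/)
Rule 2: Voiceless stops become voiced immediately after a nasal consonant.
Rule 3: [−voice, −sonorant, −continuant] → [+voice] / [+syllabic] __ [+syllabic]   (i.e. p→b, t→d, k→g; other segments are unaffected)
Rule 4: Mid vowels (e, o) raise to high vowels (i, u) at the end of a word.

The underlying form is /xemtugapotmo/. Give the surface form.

Rule 1 (nasal place assimilation): /m/ precedes the alveolar consonant /t/, so it assimilates in place to [n]. /xemtugapotmo/ → xentugapotmo.
Rule 2 (post-nasal voicing): /t/ is a voiceless stop immediately after the nasal /n/, so it voices to [d]. /xentugapotmo/ → xendugapotmo.
Rule 3 (intervocalic voicing): /p/ is a voiceless stop between vowels /a/ and /o/, so it voices to [b]. /xendugapotmo/ → xendugabotmo.
Rule 4 (final vowel raising): /o/ is a mid vowel in word-final position, so it raises to [u]. /xendugabotmo/ → xendugabotmu.

xendugabotmu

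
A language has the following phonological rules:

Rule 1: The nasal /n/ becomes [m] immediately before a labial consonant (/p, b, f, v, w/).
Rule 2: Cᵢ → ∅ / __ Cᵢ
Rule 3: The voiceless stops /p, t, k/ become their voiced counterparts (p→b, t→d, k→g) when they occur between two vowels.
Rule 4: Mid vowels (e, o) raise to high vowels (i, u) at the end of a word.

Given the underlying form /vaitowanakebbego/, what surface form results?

vaidowanagebegu

Rule 1 (nasal place assimilation): no segment meets the environment; /vaitowanakebbego/ is unchanged.
Rule 2 (degemination): /bb/ is a geminate; the first /b/ deletes. /vaitowanakebbego/ → vaitowanakebego.
Rule 3 (intervocalic voicing): /t/ is a voiceless stop between vowels /i/ and /o/, so it voices to [d]. /k/ is a voiceless stop between vowels /a/ and /e/, so it voices to [g]. /vaitowanakebego/ → vaidowanagebego.
Rule 4 (final vowel raising): /o/ is a mid vowel in word-final position, so it raises to [u]. /vaidowanagebego/ → vaidowanagebegu.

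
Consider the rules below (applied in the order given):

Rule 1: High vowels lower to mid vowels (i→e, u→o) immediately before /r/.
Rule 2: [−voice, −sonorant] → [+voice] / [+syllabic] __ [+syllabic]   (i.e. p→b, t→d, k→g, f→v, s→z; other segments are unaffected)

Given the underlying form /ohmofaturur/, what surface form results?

ohmovadoror

Rule 1 (pre-rhotic lowering): /u/ is a high vowel immediately before /r/, so it lowers to [o]. /u/ is a high vowel immediately before /r/, so it lowers to [o]. /ohmofaturur/ → ohmofatoror.
Rule 2 (intervocalic voicing): /f/ is a voiceless obstruent between vowels /o/ and /a/, so it voices to [v]. /t/ is a voiceless obstruent between vowels /a/ and /o/, so it voices to [d]. /ohmofatoror/ → ohmovadoror.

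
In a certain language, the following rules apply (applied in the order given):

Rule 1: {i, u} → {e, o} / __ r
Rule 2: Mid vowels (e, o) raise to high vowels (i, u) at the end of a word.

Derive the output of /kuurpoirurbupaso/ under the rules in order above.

kuorpoerorbupasu

Rule 1 (pre-rhotic lowering): /u/ is a high vowel immediately before /r/, so it lowers to [o]. /i/ is a high vowel immediately before /r/, so it lowers to [e]. /u/ is a high vowel immediately before /r/, so it lowers to [o]. /kuurpoirurbupaso/ → kuorpoerorbupaso.
Rule 2 (final vowel raising): /o/ is a mid vowel in word-final position, so it raises to [u]. /kuorpoerorbupaso/ → kuorpoerorbupasu.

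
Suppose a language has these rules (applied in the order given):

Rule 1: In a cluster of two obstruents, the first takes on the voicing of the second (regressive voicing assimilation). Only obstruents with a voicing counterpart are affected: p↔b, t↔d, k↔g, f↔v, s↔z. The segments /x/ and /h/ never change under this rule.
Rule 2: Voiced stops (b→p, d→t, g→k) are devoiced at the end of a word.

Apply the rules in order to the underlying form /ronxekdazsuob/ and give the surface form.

Rule 1 (regressive voicing assimilation): /k/ precedes the voiced obstruent /d/, so it voices to [g] by assimilation. /z/ precedes the voiceless obstruent /s/, so it devoices to [s] by assimilation. /ronxekdazsuob/ → ronxegdassuob.
Rule 2 (final devoicing): /b/ is a voiced stop in word-final position, so it devoices to [p]. /ronxegdassuob/ → ronxegdassuop.

ronxegdassuop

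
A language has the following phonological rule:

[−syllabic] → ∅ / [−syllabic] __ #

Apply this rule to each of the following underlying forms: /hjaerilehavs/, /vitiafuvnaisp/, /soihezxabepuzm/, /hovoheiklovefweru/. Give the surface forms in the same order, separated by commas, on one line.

hjaerilehav, vitiafuvnais, soihezxabepuz, hovoheiklovefweru

/hjaerilehavs/: /s/ is the second consonant of a word-final cluster /vs/, so it deletes. → [hjaerilehav].
/vitiafuvnaisp/: /p/ is the second consonant of a word-final cluster /sp/, so it deletes. → [vitiafuvnais].
/soihezxabepuzm/: /m/ is the second consonant of a word-final cluster /zm/, so it deletes. → [soihezxabepuz].
/hovoheiklovefweru/: the rule's environment is not met; surfaces unchanged as [hovoheiklovefweru].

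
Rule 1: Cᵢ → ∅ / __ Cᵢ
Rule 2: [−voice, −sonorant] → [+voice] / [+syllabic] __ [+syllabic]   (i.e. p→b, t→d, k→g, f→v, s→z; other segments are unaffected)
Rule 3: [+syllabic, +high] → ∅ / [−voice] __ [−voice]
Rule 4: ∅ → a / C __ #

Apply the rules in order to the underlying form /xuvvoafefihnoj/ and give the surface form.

Rule 1 (degemination): /vv/ is a geminate; the first /v/ deletes. /xuvvoafefihnoj/ → xuvoafefihnoj.
Rule 2 (intervocalic voicing): /f/ is a voiceless obstruent between vowels /a/ and /e/, so it voices to [v]. /f/ is a voiceless obstruent between vowels /e/ and /i/, so it voices to [v]. /xuvoafefihnoj/ → xuvoavevihnoj.
Rule 3 (high vowel syncope): no segment meets the environment; /xuvoavevihnoj/ is unchanged.
Rule 4 (final a-epenthesis): the form ends in the consonant /j/, so [a] is inserted word-finally. /xuvoavevihnoj/ → xuvoavevihnoja.

xuvoavevihnoja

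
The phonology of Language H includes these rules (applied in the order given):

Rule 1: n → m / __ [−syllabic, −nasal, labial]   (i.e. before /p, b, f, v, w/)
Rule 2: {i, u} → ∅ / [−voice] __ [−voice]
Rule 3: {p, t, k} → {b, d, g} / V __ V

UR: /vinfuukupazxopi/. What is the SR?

vimfuukpazxobi

Rule 1 (nasal place assimilation): /n/ precedes the labial consonant /f/, so it assimilates in place to [m]. /vinfuukupazxopi/ → vimfuukupazxopi.
Rule 2 (high vowel syncope): /u/ is a high vowel flanked by voiceless consonants /k/ and /p/, so it deletes. /vimfuukupazxopi/ → vimfuukpazxopi.
Rule 3 (intervocalic voicing): /p/ is a voiceless stop between vowels /o/ and /i/, so it voices to [b]. /vimfuukpazxopi/ → vimfuukpazxobi.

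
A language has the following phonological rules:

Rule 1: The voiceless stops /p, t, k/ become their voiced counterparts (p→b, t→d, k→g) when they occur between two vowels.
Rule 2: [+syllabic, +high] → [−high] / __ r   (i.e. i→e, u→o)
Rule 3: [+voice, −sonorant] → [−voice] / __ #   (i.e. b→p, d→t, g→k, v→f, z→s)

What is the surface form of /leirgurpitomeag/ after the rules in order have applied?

leergorpidomeak

Rule 1 (intervocalic voicing): /t/ is a voiceless stop between vowels /i/ and /o/, so it voices to [d]. /leirgurpitomeag/ → leirgurpidomeag.
Rule 2 (pre-rhotic lowering): /i/ is a high vowel immediately before /r/, so it lowers to [e]. /u/ is a high vowel immediately before /r/, so it lowers to [o]. /leirgurpidomeag/ → leergorpidomeag.
Rule 3 (final devoicing): /g/ is a voiced obstruent in word-final position, so it devoices to [k]. /leergorpidomeag/ → leergorpidomeak.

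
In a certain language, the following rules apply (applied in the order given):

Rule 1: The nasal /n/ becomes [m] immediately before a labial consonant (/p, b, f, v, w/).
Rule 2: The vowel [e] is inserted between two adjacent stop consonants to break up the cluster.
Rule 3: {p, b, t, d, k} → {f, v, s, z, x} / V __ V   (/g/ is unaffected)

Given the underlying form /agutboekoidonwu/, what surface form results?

agusevoexoizomwu

Rule 1 (nasal place assimilation): /n/ precedes the labial consonant /w/, so it assimilates in place to [m]. /agutboekoidonwu/ → agutboekoidomwu.
Rule 2 (stop-cluster e-epenthesis): /t/ and /b/ form a stop–stop cluster, so [e] is inserted between them. /agutboekoidomwu/ → aguteboekoidomwu.
Rule 3 (intervocalic spirantization): /t/ is a stop between vowels /u/ and /e/, so it spirantizes to the fricative [s]. /b/ is a stop between vowels /e/ and /o/, so it spirantizes to the fricative [v]. /k/ is a stop between vowels /e/ and /o/, so it spirantizes to the fricative [x]. /d/ is a stop between vowels /i/ and /o/, so it spirantizes to the fricative [z]. /aguteboekoidomwu/ → agusevoexoizomwu.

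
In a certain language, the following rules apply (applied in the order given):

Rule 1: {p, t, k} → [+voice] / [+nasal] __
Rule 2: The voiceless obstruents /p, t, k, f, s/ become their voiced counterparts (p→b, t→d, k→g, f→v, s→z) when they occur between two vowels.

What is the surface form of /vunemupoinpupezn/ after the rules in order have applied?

Rule 1 (post-nasal voicing): /p/ is a voiceless stop immediately after the nasal /n/, so it voices to [b]. /vunemupoinpupezn/ → vunemupoinbupezn.
Rule 2 (intervocalic voicing): /p/ is a voiceless obstruent between vowels /u/ and /o/, so it voices to [b]. /p/ is a voiceless obstruent between vowels /u/ and /e/, so it voices to [b]. /vunemupoinbupezn/ → vunemuboinbubezn.

vunemuboinbubezn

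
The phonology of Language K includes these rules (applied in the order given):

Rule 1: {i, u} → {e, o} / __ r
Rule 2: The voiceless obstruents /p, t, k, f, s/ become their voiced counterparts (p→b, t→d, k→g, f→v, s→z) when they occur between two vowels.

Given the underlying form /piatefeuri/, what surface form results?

Rule 1 (pre-rhotic lowering): /u/ is a high vowel immediately before /r/, so it lowers to [o]. /piatefeuri/ → piatefeori.
Rule 2 (intervocalic voicing): /t/ is a voiceless obstruent between vowels /a/ and /e/, so it voices to [d]. /f/ is a voiceless obstruent between vowels /e/ and /e/, so it voices to [v]. /piatefeori/ → piadeveori.

piadeveori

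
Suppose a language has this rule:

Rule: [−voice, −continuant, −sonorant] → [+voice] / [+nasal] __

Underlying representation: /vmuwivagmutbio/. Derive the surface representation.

vmuwivagmutbio

No segment of /vmuwivagmutbio/ meets the structural description of the rule, so the form surfaces unchanged.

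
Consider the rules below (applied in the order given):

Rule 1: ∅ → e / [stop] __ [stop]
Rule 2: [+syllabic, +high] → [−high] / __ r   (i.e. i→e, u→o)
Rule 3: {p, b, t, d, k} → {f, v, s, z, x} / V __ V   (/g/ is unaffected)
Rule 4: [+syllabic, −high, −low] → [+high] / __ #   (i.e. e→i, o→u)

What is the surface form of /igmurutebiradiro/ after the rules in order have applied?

Rule 1 (stop-cluster e-epenthesis): no segment meets the environment; /igmurutebiradiro/ is unchanged.
Rule 2 (pre-rhotic lowering): /u/ is a high vowel immediately before /r/, so it lowers to [o]. /i/ is a high vowel immediately before /r/, so it lowers to [e]. /i/ is a high vowel immediately before /r/, so it lowers to [e]. /igmurutebiradiro/ → igmoruteberadero.
Rule 3 (intervocalic spirantization): /t/ is a stop between vowels /u/ and /e/, so it spirantizes to the fricative [s]. /b/ is a stop between vowels /e/ and /e/, so it spirantizes to the fricative [v]. /d/ is a stop between vowels /a/ and /e/, so it spirantizes to the fricative [z]. /igmoruteberadero/ → igmoruseverazero.
Rule 4 (final vowel raising): /o/ is a mid vowel in word-final position, so it raises to [u]. /igmoruseverazero/ → igmoruseverazeru.

igmoruseverazeru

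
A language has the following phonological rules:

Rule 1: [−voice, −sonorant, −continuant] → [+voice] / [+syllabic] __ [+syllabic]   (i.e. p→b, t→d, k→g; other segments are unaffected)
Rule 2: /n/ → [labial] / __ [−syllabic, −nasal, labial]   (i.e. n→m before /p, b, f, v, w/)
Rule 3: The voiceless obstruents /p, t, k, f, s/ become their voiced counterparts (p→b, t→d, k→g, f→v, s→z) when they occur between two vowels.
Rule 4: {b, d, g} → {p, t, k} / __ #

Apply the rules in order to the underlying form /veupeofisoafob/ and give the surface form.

Rule 1 (intervocalic voicing): /p/ is a voiceless stop between vowels /u/ and /e/, so it voices to [b]. /veupeofisoafob/ → veubeofisoafob.
Rule 2 (nasal place assimilation): no segment meets the environment; /veubeofisoafob/ is unchanged.
Rule 3 (intervocalic voicing): /f/ is a voiceless obstruent between vowels /o/ and /i/, so it voices to [v]. /s/ is a voiceless obstruent between vowels /i/ and /o/, so it voices to [z]. /f/ is a voiceless obstruent between vowels /a/ and /o/, so it voices to [v]. /veubeofisoafob/ → veubeovizoavob.
Rule 4 (final devoicing): /b/ is a voiced stop in word-final position, so it devoices to [p]. /veubeovizoavob/ → veubeovizoavop.

veubeovizoavop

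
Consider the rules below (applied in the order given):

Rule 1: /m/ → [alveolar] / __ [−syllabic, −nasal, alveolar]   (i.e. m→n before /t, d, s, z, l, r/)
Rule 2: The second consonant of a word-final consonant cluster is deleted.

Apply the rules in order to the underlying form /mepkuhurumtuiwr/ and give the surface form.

mepkuhuruntuiw

Rule 1 (nasal place assimilation): /m/ precedes the alveolar consonant /t/, so it assimilates in place to [n]. /mepkuhurumtuiwr/ → mepkuhuruntuiwr.
Rule 2 (final cluster simplification): /r/ is the second consonant of a word-final cluster /wr/, so it deletes. /mepkuhuruntuiwr/ → mepkuhuruntuiw.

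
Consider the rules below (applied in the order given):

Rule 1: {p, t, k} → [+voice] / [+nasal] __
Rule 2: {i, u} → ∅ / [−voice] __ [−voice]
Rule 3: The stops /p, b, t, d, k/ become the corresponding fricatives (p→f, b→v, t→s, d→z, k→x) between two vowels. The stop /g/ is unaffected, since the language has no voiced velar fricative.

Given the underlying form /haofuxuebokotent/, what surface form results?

Rule 1 (post-nasal voicing): /t/ is a voiceless stop immediately after the nasal /n/, so it voices to [d]. /haofuxuebokotent/ → haofuxuebokotend.
Rule 2 (high vowel syncope): /u/ is a high vowel flanked by voiceless consonants /f/ and /x/, so it deletes. /haofuxuebokotend/ → haofxuebokotend.
Rule 3 (intervocalic spirantization): /b/ is a stop between vowels /e/ and /o/, so it spirantizes to the fricative [v]. /k/ is a stop between vowels /o/ and /o/, so it spirantizes to the fricative [x]. /t/ is a stop between vowels /o/ and /e/, so it spirantizes to the fricative [s]. /haofxuebokotend/ → haofxuevoxosend.

haofxuevoxosend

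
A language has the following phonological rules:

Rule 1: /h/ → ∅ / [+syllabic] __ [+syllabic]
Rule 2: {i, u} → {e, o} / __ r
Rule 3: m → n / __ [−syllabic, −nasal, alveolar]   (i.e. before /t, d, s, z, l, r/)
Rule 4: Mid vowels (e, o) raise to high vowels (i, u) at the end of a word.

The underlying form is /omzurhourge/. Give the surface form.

Rule 1 (intervocalic h-deletion): no segment meets the environment; /omzurhourge/ is unchanged.
Rule 2 (pre-rhotic lowering): /u/ is a high vowel immediately before /r/, so it lowers to [o]. /u/ is a high vowel immediately before /r/, so it lowers to [o]. /omzurhourge/ → omzorhoorge.
Rule 3 (nasal place assimilation): /m/ precedes the alveolar consonant /z/, so it assimilates in place to [n]. /omzorhoorge/ → onzorhoorge.
Rule 4 (final vowel raising): /e/ is a mid vowel in word-final position, so it raises to [i]. /onzorhoorge/ → onzorhoorgi.

onzorhoorgi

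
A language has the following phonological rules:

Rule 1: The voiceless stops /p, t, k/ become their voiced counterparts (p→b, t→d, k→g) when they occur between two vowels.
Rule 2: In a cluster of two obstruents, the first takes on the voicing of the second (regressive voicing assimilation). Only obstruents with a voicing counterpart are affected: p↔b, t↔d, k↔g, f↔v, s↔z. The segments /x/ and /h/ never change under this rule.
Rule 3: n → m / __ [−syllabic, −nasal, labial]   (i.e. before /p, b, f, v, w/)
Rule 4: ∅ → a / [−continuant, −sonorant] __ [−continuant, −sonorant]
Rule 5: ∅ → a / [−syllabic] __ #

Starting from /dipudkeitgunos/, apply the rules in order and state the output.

dibutakeidagunosa

Rule 1 (intervocalic voicing): /p/ is a voiceless stop between vowels /i/ and /u/, so it voices to [b]. /dipudkeitgunos/ → dibudkeitgunos.
Rule 2 (regressive voicing assimilation): /d/ precedes the voiceless obstruent /k/, so it devoices to [t] by assimilation. /t/ precedes the voiced obstruent /g/, so it voices to [d] by assimilation. /dibudkeitgunos/ → dibutkeidgunos.
Rule 3 (nasal place assimilation): no segment meets the environment; /dibutkeidgunos/ is unchanged.
Rule 4 (stop-cluster a-epenthesis): /t/ and /k/ form a stop–stop cluster, so [a] is inserted between them. /d/ and /g/ form a stop–stop cluster, so [a] is inserted between them. /dibutkeidgunos/ → dibutakeidagunos.
Rule 5 (final a-epenthesis): the form ends in the consonant /s/, so [a] is inserted word-finally. /dibutakeidagunos/ → dibutakeidagunosa.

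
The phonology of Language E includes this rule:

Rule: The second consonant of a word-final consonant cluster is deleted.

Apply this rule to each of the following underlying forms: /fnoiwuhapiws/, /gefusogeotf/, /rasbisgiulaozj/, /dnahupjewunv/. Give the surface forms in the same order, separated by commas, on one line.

fnoiwuhapiw, gefusogeot, rasbisgiulaoz, dnahupjewun

/fnoiwuhapiws/: /s/ is the second consonant of a word-final cluster /ws/, so it deletes. → [fnoiwuhapiw].
/gefusogeotf/: /f/ is the second consonant of a word-final cluster /tf/, so it deletes. → [gefusogeot].
/rasbisgiulaozj/: /j/ is the second consonant of a word-final cluster /zj/, so it deletes. → [rasbisgiulaoz].
/dnahupjewunv/: /v/ is the second consonant of a word-final cluster /nv/, so it deletes. → [dnahupjewun].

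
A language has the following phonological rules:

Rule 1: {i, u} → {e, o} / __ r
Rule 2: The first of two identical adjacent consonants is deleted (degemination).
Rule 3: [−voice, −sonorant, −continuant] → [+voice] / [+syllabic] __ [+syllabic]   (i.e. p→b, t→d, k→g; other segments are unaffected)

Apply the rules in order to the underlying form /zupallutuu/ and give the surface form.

zubaluduu

Rule 1 (pre-rhotic lowering): no segment meets the environment; /zupallutuu/ is unchanged.
Rule 2 (degemination): /ll/ is a geminate; the first /l/ deletes. /zupallutuu/ → zupalutuu.
Rule 3 (intervocalic voicing): /p/ is a voiceless stop between vowels /u/ and /a/, so it voices to [b]. /t/ is a voiceless stop between vowels /u/ and /u/, so it voices to [d]. /zupalutuu/ → zubaluduu.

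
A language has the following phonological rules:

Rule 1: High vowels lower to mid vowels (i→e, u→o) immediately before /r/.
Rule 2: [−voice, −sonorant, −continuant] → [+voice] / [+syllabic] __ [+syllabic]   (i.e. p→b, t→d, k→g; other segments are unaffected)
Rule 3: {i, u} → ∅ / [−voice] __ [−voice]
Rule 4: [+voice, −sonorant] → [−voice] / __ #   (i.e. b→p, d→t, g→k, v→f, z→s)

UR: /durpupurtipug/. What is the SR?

Rule 1 (pre-rhotic lowering): /u/ is a high vowel immediately before /r/, so it lowers to [o]. /u/ is a high vowel immediately before /r/, so it lowers to [o]. /durpupurtipug/ → dorpuportipug.
Rule 2 (intervocalic voicing): /p/ is a voiceless stop between vowels /u/ and /o/, so it voices to [b]. /p/ is a voiceless stop between vowels /i/ and /u/, so it voices to [b]. /dorpuportipug/ → dorpubortibug.
Rule 3 (high vowel syncope): no segment meets the environment; /dorpubortibug/ is unchanged.
Rule 4 (final devoicing): /g/ is a voiced obstruent in word-final position, so it devoices to [k]. /dorpubortibug/ → dorpubortibuk.

dorpubortibuk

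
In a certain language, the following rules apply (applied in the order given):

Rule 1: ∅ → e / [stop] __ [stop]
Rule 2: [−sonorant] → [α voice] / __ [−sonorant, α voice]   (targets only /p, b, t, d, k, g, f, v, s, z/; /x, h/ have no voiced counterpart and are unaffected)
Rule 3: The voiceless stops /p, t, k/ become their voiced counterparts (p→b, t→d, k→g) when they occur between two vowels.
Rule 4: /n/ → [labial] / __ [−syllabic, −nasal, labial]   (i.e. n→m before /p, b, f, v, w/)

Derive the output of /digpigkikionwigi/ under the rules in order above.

digebigegigiomwigi

Rule 1 (stop-cluster e-epenthesis): /g/ and /p/ form a stop–stop cluster, so [e] is inserted between them. /g/ and /k/ form a stop–stop cluster, so [e] is inserted between them. /digpigkikionwigi/ → digepigekikionwigi.
Rule 2 (regressive voicing assimilation): no segment meets the environment; /digepigekikionwigi/ is unchanged.
Rule 3 (intervocalic voicing): /p/ is a voiceless stop between vowels /e/ and /i/, so it voices to [b]. /k/ is a voiceless stop between vowels /e/ and /i/, so it voices to [g]. /k/ is a voiceless stop between vowels /i/ and /i/, so it voices to [g]. /digepigekikionwigi/ → digebigegigionwigi.
Rule 4 (nasal place assimilation): /n/ precedes the labial consonant /w/, so it assimilates in place to [m]. /digebigegigionwigi/ → digebigegigiomwigi.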